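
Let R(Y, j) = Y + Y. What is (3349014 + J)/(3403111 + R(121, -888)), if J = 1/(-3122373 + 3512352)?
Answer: 1306045130707/1327236199587 ≈ 0.98403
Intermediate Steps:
R(Y, j) = 2*Y
J = 1/389979 ≈ 2.5642e-6
(3349014 + J)/(3403111 + R(121, -888)) = (3349014 + 1/389979)/(3403111 + 2*121) = 1306045130707/(389979*(3403111 + 242)) = (1306045130707/389979)/3403353 = (1306045130707/389979)*(1/3403353) = 1306045130707/1327236199587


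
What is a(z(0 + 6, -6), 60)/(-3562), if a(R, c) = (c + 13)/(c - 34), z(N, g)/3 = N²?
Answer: -73/92612 ≈ -0.00078824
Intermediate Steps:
z(N, g) = 3*N²
a(R, c) = (13 + c)/(-34 + c)
a(z(0 + 6, -6), 60)/(-3562) = ((13 + 60)/(-34 + 60))/(-3562) = (73/26)*(-1/3562) = -73/92612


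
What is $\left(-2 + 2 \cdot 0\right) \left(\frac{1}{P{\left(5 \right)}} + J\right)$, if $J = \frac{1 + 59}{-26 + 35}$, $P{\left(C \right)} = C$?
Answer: $- \frac{206}{15} \approx -13.733$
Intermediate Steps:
$J = \frac{20}{3}$ ($J = \frac{60}{9} = 60 \cdot \frac{1}{9} = \frac{20}{3} \approx 6.6667$)
$\left(-2 + 2 \cdot 0\right) \left(\frac{1}{P{\left(5 \right)}} + J\right) = \left(-2 + 2 \cdot 0\right) \left(\frac{1}{5} + \frac{20}{3}\right) = \left(-2 + 0\right) \left(\frac{1}{5} + \frac{20}{3}\right) = \left(-2\right) \frac{103}{15} = - \frac{206}{15}$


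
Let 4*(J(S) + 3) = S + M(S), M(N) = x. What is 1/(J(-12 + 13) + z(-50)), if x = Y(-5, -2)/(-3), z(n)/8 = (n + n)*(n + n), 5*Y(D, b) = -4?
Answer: 60/4799839 ≈ 1.2500e-5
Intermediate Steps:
Y(D, b) = -⅘ (Y(D, b) = (⅕)*(-4) = -⅘)
z(n) = 32*n² (z(n) = 8*((n + n)*(n + n)) = 8*((2*n)*(2*n)) = 8*(4*n²) = 32*n²)
x = 4/15 (x = -⅘/(-3) = -⅘*(-⅓) = 4/15 ≈ 0.26667)
M(N) = 4/15
J(S) = -44/15 + S/4 (J(S) = -3 + (S + 4/15)/4 = -3 + (4/15 + S)/4 = -3 + (1/15 + S/4) = -44/15 + S/4)
1/(J(-12 + 13) + z(-50)) = 1/((-44/15 + (-12 + 13)/4) + 32*(-50)²) = 1/((-44/15 + (¼)*1) + 32*2500) = 1/((-44/15 + ¼) + 80000) = 1/(-161/60 + 80000) = 1/(4799839/60) = 60/4799839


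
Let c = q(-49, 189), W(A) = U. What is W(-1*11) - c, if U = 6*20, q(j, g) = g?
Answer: -69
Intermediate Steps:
U = 120
W(A) = 120
c = 189
W(-1*11) - c = 120 - 1*189 = 120 - 189 = -69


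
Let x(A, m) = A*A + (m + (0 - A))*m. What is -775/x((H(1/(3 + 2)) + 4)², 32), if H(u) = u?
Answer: -484375/481681 ≈ -1.0056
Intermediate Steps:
x(A, m) = A² + m*(m - A) (x(A, m) = A² + (m - A)*m = A² + m*(m - A))
-775/x((H(1/(3 + 2)) + 4)², 32) = -775/(((1/(3 + 2) + 4)²)² + 32² - 1*(1/(3 + 2) + 4)²*32) = -775/(((1/5 + 4)²)² + 1024 - 1*(1/5 + 4)²*32) = -775/(((⅕ + 4)²)² + 1024 - 1*(⅕ + 4)²*32) = -775/(((21/5)²)² + 1024 - 1*(21/5)²*32) = -775/((441/25)² + 1024 - 1*441/25*32) = -775/(194481/625 + 1024 - 14112/25) = -775/481681/625 = -775*625/481681 = -484375/481681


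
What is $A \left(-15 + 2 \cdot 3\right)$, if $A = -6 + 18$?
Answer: $-108$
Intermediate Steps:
$A = 12$
$A \left(-15 + 2 \cdot 3\right) = 12 \left(-15 + 2 \cdot 3\right) = 12 \left(-15 + 6\right) = 12 \left(-9\right) = -108$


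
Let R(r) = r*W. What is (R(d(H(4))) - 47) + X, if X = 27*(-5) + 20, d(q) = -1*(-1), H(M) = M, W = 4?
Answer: -158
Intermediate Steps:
d(q) = 1
R(r) = 4*r (R(r) = r*4 = 4*r)
X = -115 (X = -135 + 20 = -115)
(R(d(H(4))) - 47) + X = (4*1 - 47) - 115 = (4 - 47) - 115 = -43 - 115 = -158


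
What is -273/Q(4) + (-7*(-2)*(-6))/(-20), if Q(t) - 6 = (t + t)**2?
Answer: 3/10 ≈ 0.30000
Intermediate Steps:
Q(t) = 6 + 4*t**2 (Q(t) = 6 + (t + t)**2 = 6 + (2*t)**2 = 6 + 4*t**2)
-273/Q(4) + (-7*(-2)*(-6))/(-20) = -273/(6 + 4*4**2) + (-7*(-2)*(-6))/(-20) = -273/(6 + 4*16) + (14*(-6))*(-1/20) = -273/(6 + 64) - 84*(-1/20) = -273/70 + 21/5 = -273*1/70 + 21/5 = -39/10 + 21/5 = 3/10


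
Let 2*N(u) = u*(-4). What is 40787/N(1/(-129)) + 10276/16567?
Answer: 87167672093/33134 ≈ 2.6308e+6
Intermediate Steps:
N(u) = -2*u (N(u) = (u*(-4))/2 = (-4*u)/2 = -2*u)
40787/N(1/(-129)) + 10276/16567 = 40787/((-2/(-129))) + 10276/16567 = 40787/((-2*(-1/129))) + 10276*(1/16567) = 40787/(2/129) + 10276/16567 = 40787*(129/2) + 10276/16567 = 5261523/2 + 10276/16567 = 87167672093/33134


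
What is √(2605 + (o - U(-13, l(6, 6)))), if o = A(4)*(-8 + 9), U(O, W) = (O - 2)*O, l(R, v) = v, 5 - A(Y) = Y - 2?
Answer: √2413 ≈ 49.122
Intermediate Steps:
A(Y) = 7 - Y (A(Y) = 5 - (Y - 2) = 5 - (-2 + Y) = 5 + (2 - Y) = 7 - Y)
U(O, W) = O*(-2 + O) (U(O, W) = (-2 + O)*O = O*(-2 + O))
o = 3 (o = (7 - 1*4)*(-8 + 9) = (7 - 4)*1 = 3*1 = 3)
√(2605 + (o - U(-13, l(6, 6)))) = √(2605 + (3 - (-13)*(-2 - 13))) = √(2605 + (3 - (-13)*(-15))) = √(2605 + (3 - 1*195)) = √(2605 + (3 - 195)) = √(2605 - 192) = √2413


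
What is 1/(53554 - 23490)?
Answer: 1/30064 ≈ 3.3262e-5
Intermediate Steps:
1/(53554 - 23490) = 1/30064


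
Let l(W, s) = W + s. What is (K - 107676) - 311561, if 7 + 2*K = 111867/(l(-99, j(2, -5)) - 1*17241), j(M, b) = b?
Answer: -7271782406/17345 ≈ -4.1924e+5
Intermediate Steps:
K = -116641/17345 (K = -7/2 + (111867/((-99 - 5) - 1*17241))/2 = -7/2 + (111867/(-104 - 17241))/2 = -7/2 + (111867/(-17345))/2 = -7/2 + (111867*(-1/17345))/2 = -7/2 + (½)*(-111867/17345) = -7/2 - 111867/34690 = -116641/17345 ≈ -6.7248)
(K - 107676) - 311561 = (-116641/17345 - 107676) - 311561 = -1867756861/17345 - 311561 = -7271782406/17345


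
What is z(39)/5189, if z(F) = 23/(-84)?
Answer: -23/435876 ≈ -5.2767e-5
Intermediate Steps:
z(F) = -23/84 (z(F) = 23*(-1/84) = -23/84)
z(39)/5189 = -23/84/5189 = -23/84*1/5189 = -23/435876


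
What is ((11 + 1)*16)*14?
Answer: 2688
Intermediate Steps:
((11 + 1)*16)*14 = (12*16)*14 = 192*14 = 2688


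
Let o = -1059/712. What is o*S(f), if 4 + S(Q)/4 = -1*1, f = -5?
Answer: 5295/178 ≈ 29.747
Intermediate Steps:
o = -1059/712 (o = -1059*1/712 = -1059/712 ≈ -1.4874)
S(Q) = -20 (S(Q) = -16 + 4*(-1*1) = -16 + 4*(-1) = -16 - 4 = -20)
o*S(f) = -1059/712*(-20) = 5295/178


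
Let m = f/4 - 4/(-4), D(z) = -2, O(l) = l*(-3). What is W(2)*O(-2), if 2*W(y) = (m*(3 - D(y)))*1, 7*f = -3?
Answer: 375/28 ≈ 13.393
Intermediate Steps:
O(l) = -3*l
f = -3/7 (f = (⅐)*(-3) = -3/7 ≈ -0.42857)
m = 25/28 (m = -3/7/4 - 4/(-4) = -3/7*¼ - 4*(-¼) = -3/28 + 1 = 25/28 ≈ 0.89286)
W(y) = 125/56 (W(y) = ((25*(3 - 1*(-2))/28)*1)/2 = ((25*(3 + 2)/28)*1)/2 = (((25/28)*5)*1)/2 = ((125/28)*1)/2 = (½)*(125/28) = 125/56)
W(2)*O(-2) = 125*(-3*(-2))/56 = (125/56)*6 = 375/28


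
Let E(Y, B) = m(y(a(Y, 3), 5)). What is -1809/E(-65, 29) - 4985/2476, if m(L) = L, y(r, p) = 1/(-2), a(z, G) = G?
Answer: 8953183/2476 ≈ 3616.0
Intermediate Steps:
y(r, p) = -½
E(Y, B) = -½
-1809/E(-65, 29) - 4985/2476 = -1809/(-½) - 4985/2476 = -1809*(-2) - 4985*1/2476 = 3618 - 4985/2476 = 8953183/2476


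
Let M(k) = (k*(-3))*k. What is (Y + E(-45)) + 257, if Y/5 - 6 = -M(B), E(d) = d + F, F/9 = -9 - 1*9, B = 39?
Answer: 22895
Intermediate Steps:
F = -162 (F = 9*(-9 - 1*9) = 9*(-9 - 9) = 9*(-18) = -162)
M(k) = -3*k**2 (M(k) = (-3*k)*k = -3*k**2)
E(d) = -162 + d (E(d) = d - 162 = -162 + d)
Y = 22845 (Y = 30 + 5*(-(-3)*39**2) = 30 + 5*(-(-3)*1521) = 30 + 5*(-1*(-4563)) = 30 + 5*4563 = 30 + 22815 = 22845)
(Y + E(-45)) + 257 = (22845 + (-162 - 45)) + 257 = (22845 - 207) + 257 = 22638 + 257 = 22895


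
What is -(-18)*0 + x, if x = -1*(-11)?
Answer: 11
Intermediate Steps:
x = 11
-(-18)*0 + x = -(-18)*0 + 11 = -6*0 + 11 = 0 + 11 = 11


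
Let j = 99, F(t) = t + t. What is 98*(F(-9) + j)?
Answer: 7938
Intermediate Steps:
F(t) = 2*t
98*(F(-9) + j) = 98*(2*(-9) + 99) = 98*(-18 + 99) = 98*81 = 7938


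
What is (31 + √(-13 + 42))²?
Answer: (31 + √29)² ≈ 1323.9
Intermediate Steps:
(31 + √(-13 + 42))² = (31 + √29)²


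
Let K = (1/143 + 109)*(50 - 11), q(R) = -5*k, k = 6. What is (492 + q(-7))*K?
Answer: 1964088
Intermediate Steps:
q(R) = -30 (q(R) = -5*6 = -30)
K = 46764/11 (K = (1/143 + 109)*39 = (15588/143)*39 = 46764/11 ≈ 4251.3)
(492 + q(-7))*K = (492 - 30)*(46764/11) = 462*(46764/11) = 1964088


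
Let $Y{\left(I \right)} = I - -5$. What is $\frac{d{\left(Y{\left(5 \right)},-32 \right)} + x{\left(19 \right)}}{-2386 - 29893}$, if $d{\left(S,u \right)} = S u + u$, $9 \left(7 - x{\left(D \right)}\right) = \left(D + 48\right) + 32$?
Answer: $\frac{356}{32279} \approx 0.011029$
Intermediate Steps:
$Y{\left(I \right)} = 5 + I$ ($Y{\left(I \right)} = I + 5 = 5 + I$)
$x{\left(D \right)} = - \frac{17}{9} - \frac{D}{9}$ ($x{\left(D \right)} = 7 - \frac{\left(D + 48\right) + 32}{9} = 7 - \frac{\left(48 + D\right) + 32}{9} = 7 - \frac{80 + D}{9} = 7 - \left(\frac{80}{9} + \frac{D}{9}\right) = - \frac{17}{9} - \frac{D}{9}$)
$d{\left(S,u \right)} = u + S u$
$\frac{d{\left(Y{\left(5 \right)},-32 \right)} + x{\left(19 \right)}}{-2386 - 29893} = \frac{- 32 \left(1 + \left(5 + 5\right)\right) - 4}{-2386 - 29893} = \frac{- 32 \left(1 + 10\right) - 4}{-32279} = \left(\left(-32\right) 11 - 4\right) \left(- \frac{1}{32279}\right) = \left(-352 - 4\right) \left(- \frac{1}{32279}\right) = \left(-356\right) \left(- \frac{1}{32279}\right) = \frac{356}{32279}$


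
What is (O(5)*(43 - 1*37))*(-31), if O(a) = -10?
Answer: 1860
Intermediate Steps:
(O(5)*(43 - 1*37))*(-31) = -10*(43 - 1*37)*(-31) = -10*(43 - 37)*(-31) = -10*6*(-31) = -60*(-31) = 1860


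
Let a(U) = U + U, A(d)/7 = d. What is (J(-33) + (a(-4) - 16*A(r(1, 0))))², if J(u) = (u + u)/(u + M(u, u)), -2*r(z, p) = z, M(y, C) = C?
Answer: 2401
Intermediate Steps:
r(z, p) = -z/2
A(d) = 7*d
J(u) = 1 (J(u) = (u + u)/(u + u) = (2*u)/((2*u)) = (2*u)*(1/(2*u)) = 1)
a(U) = 2*U
(J(-33) + (a(-4) - 16*A(r(1, 0))))² = (1 + (2*(-4) - 112*(-½*1)))² = (1 + (-8 - 112*(-1)/2))² = (1 + (-8 - 16*(-7/2)))² = (1 + (-8 + 56))² = (1 + 48)² = 49² = 2401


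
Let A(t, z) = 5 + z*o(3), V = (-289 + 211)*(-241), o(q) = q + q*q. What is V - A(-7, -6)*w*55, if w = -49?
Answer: -161767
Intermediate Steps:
o(q) = q + q²
V = 18798 (V = -78*(-241) = 18798)
A(t, z) = 5 + 12*z (A(t, z) = 5 + z*(3*(1 + 3)) = 5 + z*(3*4) = 5 + z*12 = 5 + 12*z)
V - A(-7, -6)*w*55 = 18798 - (5 + 12*(-6))*(-49)*55 = 18798 - (5 - 72)*(-49)*55 = 18798 - (-67*(-49))*55 = 18798 - 3283*55 = 18798 - 1*180565 = 18798 - 180565 = -161767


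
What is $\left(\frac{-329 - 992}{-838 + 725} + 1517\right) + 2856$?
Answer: $\frac{495470}{113} \approx 4384.7$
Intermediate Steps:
$\left(\frac{-329 - 992}{-838 + 725} + 1517\right) + 2856 = \left(- \frac{1321}{-113} + 1517\right) + 2856 = \left(\left(-1321\right) \left(- \frac{1}{113}\right) + 1517\right) + 2856 = \left(\frac{1321}{113} + 1517\right) + 2856 = \frac{172742}{113} + 2856 = \frac{495470}{113}$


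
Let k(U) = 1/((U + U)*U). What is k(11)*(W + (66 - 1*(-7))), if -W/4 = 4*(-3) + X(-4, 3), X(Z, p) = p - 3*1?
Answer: 1/2 ≈ 0.50000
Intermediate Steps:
X(Z, p) = -3 + p (X(Z, p) = p - 3 = -3 + p)
W = 48 (W = -4*(4*(-3) + (-3 + 3)) = -4*(-12 + 0) = -4*(-12) = 48)
k(U) = 1/(2*U**2) (k(U) = 1/(((2*U))*U) = (1/(2*U))/U = 1/(2*U**2))
k(11)*(W + (66 - 1*(-7))) = ((1/2)/11**2)*(48 + (66 - 1*(-7))) = ((1/2)*(1/121))*(48 + (66 + 7)) = (48 + 73)/242 = (1/242)*121 = 1/2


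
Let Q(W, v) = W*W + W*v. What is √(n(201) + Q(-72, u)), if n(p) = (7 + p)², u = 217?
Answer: 2*√8206 ≈ 181.17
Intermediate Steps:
Q(W, v) = W² + W*v
√(n(201) + Q(-72, u)) = √((7 + 201)² - 72*(-72 + 217)) = √(208² - 72*145) = √(43264 - 10440) = √32824 = 2*√8206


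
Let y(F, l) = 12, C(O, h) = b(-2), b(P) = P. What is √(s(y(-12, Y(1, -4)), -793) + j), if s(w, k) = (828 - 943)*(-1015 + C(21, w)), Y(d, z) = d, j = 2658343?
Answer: √2775298 ≈ 1665.9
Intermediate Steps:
C(O, h) = -2
s(w, k) = 116955 (s(w, k) = (828 - 943)*(-1015 - 2) = -115*(-1017) = 116955)
√(s(y(-12, Y(1, -4)), -793) + j) = √(116955 + 2658343) = √2775298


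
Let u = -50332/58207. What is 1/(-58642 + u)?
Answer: -58207/3413425226 ≈ -1.7052e-5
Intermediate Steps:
u = -50332/58207 ≈ -0.86471
1/(-58642 + u) = 1/(-58642 - 50332/58207) = 1/(-3413425226/58207) = -58207/3413425226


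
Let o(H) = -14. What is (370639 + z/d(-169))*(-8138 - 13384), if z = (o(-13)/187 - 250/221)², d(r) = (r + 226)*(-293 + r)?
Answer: -12170833454896286582/1525761237 ≈ -7.9769e+9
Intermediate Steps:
d(r) = (-293 + r)*(226 + r) (d(r) = (226 + r)*(-293 + r) = (-293 + r)*(226 + r))
z = 8596624/5909761 (z = (-14/187 - 250/221)² = (-2932/2431)² = 8596624/5909761 ≈ 1.4546)
(370639 + z/d(-169))*(-8138 - 13384) = (370639 + 8596624/(5909761*(-66218 + (-169)² - 67*(-169))))*(-8138 - 13384) = (370639 + 8596624/(5909761*(-66218 + 28561 + 11323)))*(-21522) = (370639 + (8596624/5909761)/(-26334))*(-21522) = (370639 + (8596624/5909761)*(-1/26334))*(-21522) = (370639 - 4298312/77813823087)*(-21522) = (28840837570844281/77813823087)*(-21522) = -12170833454896286582/1525761237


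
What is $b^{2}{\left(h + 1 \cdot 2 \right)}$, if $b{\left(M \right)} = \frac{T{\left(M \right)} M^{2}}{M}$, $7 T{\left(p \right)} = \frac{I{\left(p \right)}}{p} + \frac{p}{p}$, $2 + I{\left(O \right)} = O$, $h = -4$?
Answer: $\frac{36}{49} \approx 0.73469$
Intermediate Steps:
$I{\left(O \right)} = -2 + O$
$T{\left(p \right)} = \frac{1}{7} + \frac{-2 + p}{7 p}$ ($T{\left(p \right)} = \frac{\frac{-2 + p}{p} + \frac{p}{p}}{7} = \frac{\frac{-2 + p}{p} + 1}{7} = \frac{1 + \frac{-2 + p}{p}}{7} = \frac{1}{7} + \frac{-2 + p}{7 p}$)
$b{\left(M \right)} = - \frac{2}{7} + \frac{2 M}{7}$ ($b{\left(M \right)} = \frac{\frac{2 \left(-1 + M\right)}{7 M} M^{2}}{M} = \frac{\frac{2}{7} M \left(-1 + M\right)}{M} = - \frac{2}{7} + \frac{2 M}{7}$)
$b^{2}{\left(h + 1 \cdot 2 \right)} = \left(- \frac{2}{7} + \frac{2 \left(-4 + 1 \cdot 2\right)}{7}\right)^{2} = \left(- \frac{2}{7} + \frac{2 \left(-4 + 2\right)}{7}\right)^{2} = \left(- \frac{2}{7} + \frac{2}{7} \left(-2\right)\right)^{2} = \left(- \frac{2}{7} - \frac{4}{7}\right)^{2} = \left(- \frac{6}{7}\right)^{2} = \frac{36}{49}$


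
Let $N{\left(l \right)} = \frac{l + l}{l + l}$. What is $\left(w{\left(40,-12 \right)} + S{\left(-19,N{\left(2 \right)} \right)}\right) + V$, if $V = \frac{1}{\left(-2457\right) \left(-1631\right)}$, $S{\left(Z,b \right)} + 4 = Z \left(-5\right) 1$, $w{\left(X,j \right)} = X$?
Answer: $\frac{524965078}{4007367} \approx 131.0$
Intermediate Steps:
$N{\left(l \right)} = 1$ ($N{\left(l \right)} = \frac{2 l}{2 l} = 2 l \frac{1}{2 l} = 1$)
$S{\left(Z,b \right)} = -4 - 5 Z$ ($S{\left(Z,b \right)} = -4 + Z \left(-5\right) 1 = -4 + - 5 Z 1 = -4 - 5 Z$)
$V = \frac{1}{4007367}$ ($V = \left(- \frac{1}{2457}\right) \left(- \frac{1}{1631}\right) = \frac{1}{4007367} \approx 2.4954 \cdot 10^{-7}$)
$\left(w{\left(40,-12 \right)} + S{\left(-19,N{\left(2 \right)} \right)}\right) + V = \left(40 - -91\right) + \frac{1}{4007367} = \left(40 + \left(-4 + 95\right)\right) + \frac{1}{4007367} = \left(40 + 91\right) + \frac{1}{4007367} = 131 + \frac{1}{4007367} = \frac{524965078}{4007367}$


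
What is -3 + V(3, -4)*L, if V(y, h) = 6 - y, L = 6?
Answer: 15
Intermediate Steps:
-3 + V(3, -4)*L = -3 + (6 - 1*3)*6 = -3 + (6 - 3)*6 = -3 + 3*6 = -3 + 18 = 15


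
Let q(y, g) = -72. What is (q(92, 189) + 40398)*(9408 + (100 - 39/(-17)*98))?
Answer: 6672259308/17 ≈ 3.9249e+8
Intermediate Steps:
(q(92, 189) + 40398)*(9408 + (100 - 39/(-17)*98)) = (-72 + 40398)*(9408 + (100 - 39/(-17)*98)) = 40326*(9408 + (100 - 39*(-1/17)*98)) = 40326*(9408 + (100 + (39/17)*98)) = 40326*(9408 + (100 + 3822/17)) = 40326*(9408 + 5522/17) = 40326*(165458/17) = 6672259308/17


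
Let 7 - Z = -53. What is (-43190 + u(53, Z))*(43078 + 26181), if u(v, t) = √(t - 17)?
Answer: -2991296210 + 69259*√43 ≈ -2.9908e+9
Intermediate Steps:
Z = 60 (Z = 7 - 1*(-53) = 7 + 53 = 60)
u(v, t) = √(-17 + t)
(-43190 + u(53, Z))*(43078 + 26181) = (-43190 + √(-17 + 60))*(43078 + 26181) = (-43190 + √43)*69259 = -2991296210 + 69259*√43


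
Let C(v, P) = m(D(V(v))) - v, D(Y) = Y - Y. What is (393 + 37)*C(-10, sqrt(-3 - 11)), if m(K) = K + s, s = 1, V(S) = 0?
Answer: 4730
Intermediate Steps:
D(Y) = 0
m(K) = 1 + K (m(K) = K + 1 = 1 + K)
C(v, P) = 1 - v (C(v, P) = (1 + 0) - v = 1 - v)
(393 + 37)*C(-10, sqrt(-3 - 11)) = (393 + 37)*(1 - 1*(-10)) = 430*(1 + 10) = 430*11 = 4730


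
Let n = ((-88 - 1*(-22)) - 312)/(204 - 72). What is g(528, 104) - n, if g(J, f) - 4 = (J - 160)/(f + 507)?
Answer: 100357/13442 ≈ 7.4659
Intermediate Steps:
g(J, f) = 4 + (-160 + J)/(507 + f) (g(J, f) = 4 + (J - 160)/(f + 507) = 4 + (-160 + J)/(507 + f))
n = -63/22 (n = ((-88 + 22) - 312)/132 = (-66 - 312)/132 = (1/132)*(-378) = -63/22 ≈ -2.8636)
g(528, 104) - n = (1868 + 528 + 4*104)/(507 + 104) - 1*(-63/22) = (1868 + 528 + 416)/611 + 63/22 = (1/611)*2812 + 63/22 = 2812/611 + 63/22 = 100357/13442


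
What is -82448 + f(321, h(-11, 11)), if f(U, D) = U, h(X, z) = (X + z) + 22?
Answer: -82127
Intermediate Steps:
h(X, z) = 22 + X + z
-82448 + f(321, h(-11, 11)) = -82448 + 321 = -82127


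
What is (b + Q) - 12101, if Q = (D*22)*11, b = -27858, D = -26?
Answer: -46251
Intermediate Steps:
Q = -6292 (Q = -26*22*11 = -572*11 = -6292)
(b + Q) - 12101 = (-27858 - 6292) - 12101 = -34150 - 12101 = -46251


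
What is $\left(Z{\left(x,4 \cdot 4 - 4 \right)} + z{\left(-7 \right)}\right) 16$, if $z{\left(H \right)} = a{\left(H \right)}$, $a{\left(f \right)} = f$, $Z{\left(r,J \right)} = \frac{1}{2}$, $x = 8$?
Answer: $-104$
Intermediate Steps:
$Z{\left(r,J \right)} = \frac{1}{2}$
$z{\left(H \right)} = H$
$\left(Z{\left(x,4 \cdot 4 - 4 \right)} + z{\left(-7 \right)}\right) 16 = \left(\frac{1}{2} - 7\right) 16 = \left(- \frac{13}{2}\right) 16 = -104$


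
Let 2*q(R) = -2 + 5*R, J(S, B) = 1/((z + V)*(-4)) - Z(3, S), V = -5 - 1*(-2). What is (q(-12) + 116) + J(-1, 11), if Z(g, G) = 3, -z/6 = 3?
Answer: 6889/84 ≈ 82.012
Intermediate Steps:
z = -18 (z = -6*3 = -18)
V = -3 (V = -5 + 2 = -3)
J(S, B) = -251/84 (J(S, B) = 1/((-18 - 3)*(-4)) - 1*3 = 1/(-21*(-4)) - 3 = 1/84 - 3 = -251/84)
q(R) = -1 + 5*R/2 (q(R) = (-2 + 5*R)/2 = -1 + 5*R/2)
(q(-12) + 116) + J(-1, 11) = ((-1 + (5/2)*(-12)) + 116) - 251/84 = ((-1 - 30) + 116) - 251/84 = (-31 + 116) - 251/84 = 85 - 251/84 = 6889/84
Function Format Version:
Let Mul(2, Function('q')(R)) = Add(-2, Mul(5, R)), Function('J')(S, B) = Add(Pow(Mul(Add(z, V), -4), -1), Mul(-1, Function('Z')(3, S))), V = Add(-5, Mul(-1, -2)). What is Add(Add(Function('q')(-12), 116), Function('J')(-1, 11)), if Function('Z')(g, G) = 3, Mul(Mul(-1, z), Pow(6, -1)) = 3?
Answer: Rational(6889, 84) ≈ 82.012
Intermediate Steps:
z = -18 (z = Mul(-6, 3) = -18)
V = -3 (V = Add(-5, 2) = -3)
Function('J')(S, B) = Rational(-251, 84) (Function('J')(S, B) = Add(Pow(Mul(Add(-18, -3), -4), -1), Mul(-1, 3)) = Add(Pow(Mul(-21, -4), -1), -3) = Add(Pow(84, -1), -3) = Add(Rational(1, 84), -3) = Rational(-251, 84))
Function('q')(R) = Add(-1, Mul(Rational(5, 2), R)) (Function('q')(R) = Mul(Rational(1, 2), Add(-2, Mul(5, R))) = Add(-1, Mul(Rational(5, 2), R)))
Add(Add(Function('q')(-12), 116), Function('J')(-1, 11)) = Add(Add(Add(-1, Mul(Rational(5, 2), -12)), 116), Rational(-251, 84)) = Add(Add(Add(-1, -30), 116), Rational(-251, 84)) = Add(Add(-31, 116), Rational(-251, 84)) = Add(85, Rational(-251, 84)) = Rational(6889, 84)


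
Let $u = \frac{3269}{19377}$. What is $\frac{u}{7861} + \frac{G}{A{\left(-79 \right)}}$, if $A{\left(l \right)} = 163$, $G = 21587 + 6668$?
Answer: $\frac{614839358726}{3546940473} \approx 173.34$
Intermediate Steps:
$G = 28255$
$u = \frac{3269}{19377}$ ($u = 3269 \cdot \frac{1}{19377} = \frac{3269}{19377} \approx 0.16871$)
$\frac{u}{7861} + \frac{G}{A{\left(-79 \right)}} = \frac{3269}{19377 \cdot 7861} + \frac{28255}{163} = \frac{3269}{19377} \cdot \frac{1}{7861} + 28255 \cdot \frac{1}{163} = \frac{467}{21760371} + \frac{28255}{163} = \frac{614839358726}{3546940473}$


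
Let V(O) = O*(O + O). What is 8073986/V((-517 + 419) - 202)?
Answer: 4036993/90000 ≈ 44.855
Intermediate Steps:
V(O) = 2*O² (V(O) = O*(2*O) = 2*O²)
8073986/V((-517 + 419) - 202) = 8073986/((2*((-517 + 419) - 202)²)) = 8073986/((2*(-98 - 202)²)) = 8073986/((2*(-300)²)) = 8073986/((2*90000)) = 8073986/180000 = 8073986*(1/180000) = 4036993/90000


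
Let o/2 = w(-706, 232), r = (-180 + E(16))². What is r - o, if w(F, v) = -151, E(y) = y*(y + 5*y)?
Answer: 1839038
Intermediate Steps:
E(y) = 6*y² (E(y) = y*(6*y) = 6*y²)
r = 1838736 (r = (-180 + 6*16²)² = (-180 + 6*256)² = (-180 + 1536)² = 1356² = 1838736)
o = -302 (o = 2*(-151) = -302)
r - o = 1838736 - 1*(-302) = 1838736 + 302 = 1839038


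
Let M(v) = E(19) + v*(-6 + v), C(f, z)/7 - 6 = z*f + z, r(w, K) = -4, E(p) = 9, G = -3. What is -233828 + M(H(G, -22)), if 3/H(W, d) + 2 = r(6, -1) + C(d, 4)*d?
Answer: -3744846063287/16016004 ≈ -2.3382e+5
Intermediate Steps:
C(f, z) = 42 + 7*z + 7*f*z (C(f, z) = 42 + 7*(z*f + z) = 42 + 7*(f*z + z) = 42 + 7*(z + f*z) = 42 + (7*z + 7*f*z) = 42 + 7*z + 7*f*z)
H(W, d) = 3/(-6 + d*(70 + 28*d)) (H(W, d) = 3/(-2 + (-4 + (42 + 7*4 + 7*d*4)*d)) = 3/(-2 + (-4 + (42 + 28 + 28*d)*d)) = 3/(-2 + (-4 + (70 + 28*d)*d)) = 3/(-2 + (-4 + d*(70 + 28*d))) = 3/(-6 + d*(70 + 28*d)))
M(v) = 9 + v*(-6 + v)
-233828 + M(H(G, -22)) = -233828 + (9 + (3/(2*(-3 + 7*(-22)*(5 + 2*(-22)))))² - 9/(-3 + 7*(-22)*(5 + 2*(-22)))) = -233828 + (9 + (3/(2*(-3 + 7*(-22)*(5 - 44))))² - 9/(-3 + 7*(-22)*(5 - 44))) = -233828 + (9 + (3/(2*(-3 + 7*(-22)*(-39))))² - 9/(-3 + 7*(-22)*(-39))) = -233828 + (9 + (3/(2*(-3 + 6006)))² - 9/(-3 + 6006)) = -233828 + (9 + ((3/2)/6003)² - 9/6003) = -233828 + (9 + ((3/2)*(1/6003))² - 9/6003) = -233828 + (9 + (1/4002)² - 6*1/4002) = -233828 + (9 + 1/16016004 - 1/667) = -233828 + 144120025/16016004 = -3744846063287/16016004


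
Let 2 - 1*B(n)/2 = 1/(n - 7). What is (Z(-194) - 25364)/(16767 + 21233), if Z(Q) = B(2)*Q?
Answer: -8193/11875 ≈ -0.68994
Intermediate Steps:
B(n) = 4 - 2/(-7 + n) (B(n) = 4 - 2/(n - 7) = 4 - 2/(-7 + n))
Z(Q) = 22*Q/5 (Z(Q) = (2*(-15 + 2*2)/(-7 + 2))*Q = (2*(-15 + 4)/(-5))*Q = (2*(-⅕)*(-11))*Q = 22*Q/5)
(Z(-194) - 25364)/(16767 + 21233) = ((22/5)*(-194) - 25364)/(16767 + 21233) = (-4268/5 - 25364)/38000 = -131088/5*1/38000 = -8193/11875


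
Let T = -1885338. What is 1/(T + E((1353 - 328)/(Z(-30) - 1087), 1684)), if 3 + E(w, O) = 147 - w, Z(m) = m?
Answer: -1117/2105760673 ≈ -5.3045e-7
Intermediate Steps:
E(w, O) = 144 - w (E(w, O) = -3 + (147 - w) = 144 - w)
1/(T + E((1353 - 328)/(Z(-30) - 1087), 1684)) = 1/(-1885338 + (144 - (1353 - 328)/(-30 - 1087))) = 1/(-1885338 + (144 - 1025/(-1117))) = 1/(-1885338 + (144 - 1025*(-1)/1117)) = 1/(-1885338 + (144 - 1*(-1025/1117))) = 1/(-1885338 + (144 + 1025/1117)) = 1/(-1885338 + 161873/1117) = 1/(-2105760673/1117) = -1117/2105760673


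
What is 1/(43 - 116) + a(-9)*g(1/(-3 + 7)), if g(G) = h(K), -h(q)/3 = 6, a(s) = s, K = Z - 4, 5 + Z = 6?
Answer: 11825/73 ≈ 161.99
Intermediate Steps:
Z = 1 (Z = -5 + 6 = 1)
K = -3 (K = 1 - 4 = -3)
h(q) = -18 (h(q) = -3*6 = -18)
g(G) = -18
1/(43 - 116) + a(-9)*g(1/(-3 + 7)) = 1/(43 - 116) - 9*(-18) = 1/(-73) + 162 = -1/73 + 162 = 11825/73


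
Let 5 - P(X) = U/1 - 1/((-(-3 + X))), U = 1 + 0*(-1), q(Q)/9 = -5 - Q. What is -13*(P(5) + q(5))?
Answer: 2249/2 ≈ 1124.5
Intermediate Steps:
q(Q) = -45 - 9*Q (q(Q) = 9*(-5 - Q) = -45 - 9*Q)
U = 1 (U = 1 + 0 = 1)
P(X) = 4 + 1/(3 - X) (P(X) = 5 - (1/1 - 1/((-(-3 + X)))) = 5 - (1*1 - 1/(3 - X)) = 5 - (1 - 1/(3 - X)) = 5 + (-1 + 1/(3 - X)) = 4 + 1/(3 - X))
-13*(P(5) + q(5)) = -13*((-13 + 4*5)/(-3 + 5) + (-45 - 9*5)) = -13*((-13 + 20)/2 + (-45 - 45)) = -13*((½)*7 - 90) = -13*(7/2 - 90) = -13*(-173/2) = 2249/2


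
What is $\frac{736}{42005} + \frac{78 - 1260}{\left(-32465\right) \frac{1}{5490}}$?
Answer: $\frac{54520380028}{272738465} \approx 199.9$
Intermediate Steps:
$\frac{736}{42005} + \frac{78 - 1260}{\left(-32465\right) \frac{1}{5490}} = 736 \cdot \frac{1}{42005} + \frac{78 - 1260}{\left(-32465\right) \frac{1}{5490}} = \frac{736}{42005} - \frac{1182}{- \frac{6493}{1098}} = \frac{736}{42005} - - \frac{1297836}{6493} = \frac{736}{42005} + \frac{1297836}{6493} = \frac{54520380028}{272738465}$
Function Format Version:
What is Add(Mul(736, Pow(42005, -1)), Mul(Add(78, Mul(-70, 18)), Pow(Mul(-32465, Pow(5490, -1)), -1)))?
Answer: Rational(54520380028, 272738465) ≈ 199.90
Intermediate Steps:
Add(Mul(736, Pow(42005, -1)), Mul(Add(78, Mul(-70, 18)), Pow(Mul(-32465, Pow(5490, -1)), -1))) = Add(Mul(736, Rational(1, 42005)), Mul(Add(78, -1260), Pow(Mul(-32465, Rational(1, 5490)), -1))) = Add(Rational(736, 42005), Mul(-1182, Pow(Rational(-6493, 1098), -1))) = Add(Rational(736, 42005), Mul(-1182, Rational(-1098, 6493))) = Add(Rational(736, 42005), Rational(1297836, 6493)) = Rational(54520380028, 272738465)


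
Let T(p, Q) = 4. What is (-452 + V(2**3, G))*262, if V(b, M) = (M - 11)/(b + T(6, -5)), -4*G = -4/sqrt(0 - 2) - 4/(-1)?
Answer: -118686 - 131*I*sqrt(2)/12 ≈ -1.1869e+5 - 15.438*I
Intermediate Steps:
G = -1 - I*sqrt(2)/2 (G = -(-4/sqrt(0 - 2) - 4/(-1))/4 = -(-4*(-I*sqrt(2)/2) - 4*(-1))/4 = -(-4*(-I*sqrt(2)/2) + 4)/4 = -(-(-2)*I*sqrt(2) + 4)/4 = -(2*I*sqrt(2) + 4)/4 = -(4 + 2*I*sqrt(2))/4 = -1 - I*sqrt(2)/2 ≈ -1.0 - 0.70711*I)
V(b, M) = (-11 + M)/(4 + b) (V(b, M) = (M - 11)/(b + 4) = (-11 + M)/(4 + b))
(-452 + V(2**3, G))*262 = (-452 + (-11 + (-1 - I*sqrt(2)/2))/(4 + 2**3))*262 = (-452 + (-12 - I*sqrt(2)/2)/(4 + 8))*262 = (-452 + (-12 - I*sqrt(2)/2)/12)*262 = (-452 + (-1 - I*sqrt(2)/24))*262 = (-453 - I*sqrt(2)/24)*262 = -118686 - 131*I*sqrt(2)/12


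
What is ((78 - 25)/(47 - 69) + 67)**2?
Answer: 2019241/484 ≈ 4172.0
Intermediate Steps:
((78 - 25)/(47 - 69) + 67)**2 = (53/(-22) + 67)**2 = (53*(-1/22) + 67)**2 = (-53/22 + 67)**2 = (1421/22)**2 = 2019241/484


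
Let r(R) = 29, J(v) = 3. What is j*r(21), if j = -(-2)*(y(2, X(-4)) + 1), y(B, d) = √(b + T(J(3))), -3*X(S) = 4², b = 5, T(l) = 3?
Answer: 58 + 116*√2 ≈ 222.05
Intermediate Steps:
X(S) = -16/3 (X(S) = -⅓*4² = -⅓*16 = -16/3)
y(B, d) = 2*√2 (y(B, d) = √(5 + 3) = √8 = 2*√2)
j = 2 + 4*√2 (j = -(-2)*(2*√2 + 1) = -(-2)*(1 + 2*√2) = -(-2 - 4*√2) = 2 + 4*√2 ≈ 7.6569)
j*r(21) = (2 + 4*√2)*29 = 58 + 116*√2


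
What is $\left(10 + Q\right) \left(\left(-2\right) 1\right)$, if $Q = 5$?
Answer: $-30$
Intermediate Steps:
$\left(10 + Q\right) \left(\left(-2\right) 1\right) = \left(10 + 5\right) \left(\left(-2\right) 1\right) = 15 \left(-2\right) = -30$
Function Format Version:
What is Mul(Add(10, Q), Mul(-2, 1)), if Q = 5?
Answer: -30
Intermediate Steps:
Mul(Add(10, Q), Mul(-2, 1)) = Mul(Add(10, 5), Mul(-2, 1)) = Mul(15, -2) = -30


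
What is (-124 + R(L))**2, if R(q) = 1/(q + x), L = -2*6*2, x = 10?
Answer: 3017169/196 ≈ 15394.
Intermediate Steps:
L = -24 (L = -12*2 = -24)
R(q) = 1/(10 + q) (R(q) = 1/(q + 10) = 1/(10 + q))
(-124 + R(L))**2 = (-124 + 1/(10 - 24))**2 = (-124 + 1/(-14))**2 = (-124 - 1/14)**2 = (-1737/14)**2 = 3017169/196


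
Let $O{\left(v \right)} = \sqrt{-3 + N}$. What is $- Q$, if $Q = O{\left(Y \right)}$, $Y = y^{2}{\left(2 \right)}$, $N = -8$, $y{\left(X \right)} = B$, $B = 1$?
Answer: $- i \sqrt{11} \approx - 3.3166 i$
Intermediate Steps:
$y{\left(X \right)} = 1$
$Y = 1$ ($Y = 1^{2} = 1$)
$O{\left(v \right)} = i \sqrt{11}$ ($O{\left(v \right)} = \sqrt{-3 - 8} = \sqrt{-11} = i \sqrt{11}$)
$Q = i \sqrt{11} \approx 3.3166 i$
$- Q = - i \sqrt{11}$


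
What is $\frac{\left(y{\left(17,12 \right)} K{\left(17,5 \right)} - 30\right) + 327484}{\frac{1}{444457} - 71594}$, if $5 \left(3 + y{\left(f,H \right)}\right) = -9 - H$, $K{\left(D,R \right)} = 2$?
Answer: $- \frac{727664111486}{159102272285} \approx -4.5736$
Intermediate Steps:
$y{\left(f,H \right)} = - \frac{24}{5} - \frac{H}{5}$ ($y{\left(f,H \right)} = -3 + \frac{-9 - H}{5} = -3 - \left(\frac{9}{5} + \frac{H}{5}\right) = - \frac{24}{5} - \frac{H}{5}$)
$\frac{\left(y{\left(17,12 \right)} K{\left(17,5 \right)} - 30\right) + 327484}{\frac{1}{444457} - 71594} = \frac{\left(\left(- \frac{24}{5} - \frac{12}{5}\right) 2 - 30\right) + 327484}{\frac{1}{444457} - 71594} = \frac{\left(\left(- \frac{36}{5}\right) 2 - 30\right) + 327484}{- \frac{31820454457}{444457}} = \left(\left(- \frac{72}{5} - 30\right) + 327484\right) \left(- \frac{444457}{31820454457}\right) = \left(- \frac{222}{5} + 327484\right) \left(- \frac{444457}{31820454457}\right) = \frac{1637198}{5} \left(- \frac{444457}{31820454457}\right) = - \frac{727664111486}{159102272285}$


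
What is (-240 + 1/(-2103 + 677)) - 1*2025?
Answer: -3229891/1426 ≈ -2265.0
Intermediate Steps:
(-240 + 1/(-2103 + 677)) - 1*2025 = (-240 + 1/(-1426)) - 2025 = (-240 - 1/1426) - 2025 = -342241/1426 - 2025 = -3229891/1426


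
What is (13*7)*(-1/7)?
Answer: -13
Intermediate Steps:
(13*7)*(-1/7) = 91*(-1*⅐) = 91*(-⅐) = -13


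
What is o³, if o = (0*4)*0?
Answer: 0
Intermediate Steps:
o = 0 (o = 0*0 = 0)
o³ = 0³ = 0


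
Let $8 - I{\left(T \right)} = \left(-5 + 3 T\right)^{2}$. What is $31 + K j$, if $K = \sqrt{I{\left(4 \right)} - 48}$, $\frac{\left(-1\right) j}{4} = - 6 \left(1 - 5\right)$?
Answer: $31 - 96 i \sqrt{89} \approx 31.0 - 905.66 i$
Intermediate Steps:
$I{\left(T \right)} = 8 - \left(-5 + 3 T\right)^{2}$
$j = -96$ ($j = - 4 \left(- 6 \left(1 - 5\right)\right) = - 4 \left(\left(-6\right) \left(-4\right)\right) = \left(-4\right) 24 = -96$)
$K = i \sqrt{89}$ ($K = \sqrt{\left(8 - \left(-5 + 3 \cdot 4\right)^{2}\right) - 48} = \sqrt{\left(8 - \left(-5 + 12\right)^{2}\right) - 48} = \sqrt{\left(8 - 7^{2}\right) - 48} = \sqrt{\left(8 - 49\right) - 48} = \sqrt{-41 - 48} = \sqrt{-89} = i \sqrt{89} \approx 9.434 i$)
$31 + K j = 31 + i \sqrt{89} \left(-96\right) = 31 - 96 i \sqrt{89}$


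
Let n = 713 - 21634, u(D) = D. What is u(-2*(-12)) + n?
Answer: -20897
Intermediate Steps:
n = -20921
u(-2*(-12)) + n = -2*(-12) - 20921 = 24 - 20921 = -20897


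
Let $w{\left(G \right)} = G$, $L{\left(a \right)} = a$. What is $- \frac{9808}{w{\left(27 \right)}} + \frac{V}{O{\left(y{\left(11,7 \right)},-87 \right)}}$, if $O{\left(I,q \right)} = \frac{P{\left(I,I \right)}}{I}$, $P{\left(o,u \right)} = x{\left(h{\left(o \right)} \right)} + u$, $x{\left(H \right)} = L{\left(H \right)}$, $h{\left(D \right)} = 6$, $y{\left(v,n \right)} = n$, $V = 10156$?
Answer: $\frac{1791980}{351} \approx 5105.4$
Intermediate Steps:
$x{\left(H \right)} = H$
$P{\left(o,u \right)} = 6 + u$
$O{\left(I,q \right)} = \frac{6 + I}{I}$
$- \frac{9808}{w{\left(27 \right)}} + \frac{V}{O{\left(y{\left(11,7 \right)},-87 \right)}} = - \frac{9808}{27} + \frac{10156}{\frac{1}{7} \left(6 + 7\right)} = \left(-9808\right) \frac{1}{27} + \frac{10156}{\frac{1}{7} \cdot 13} = - \frac{9808}{27} + \frac{10156}{\frac{13}{7}} = - \frac{9808}{27} + 10156 \cdot \frac{7}{13} = - \frac{9808}{27} + \frac{71092}{13} = \frac{1791980}{351}$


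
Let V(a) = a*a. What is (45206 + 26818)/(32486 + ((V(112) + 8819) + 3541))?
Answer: 12004/9565 ≈ 1.2550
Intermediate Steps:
V(a) = a**2
(45206 + 26818)/(32486 + ((V(112) + 8819) + 3541)) = (45206 + 26818)/(32486 + ((112**2 + 8819) + 3541)) = 72024/(32486 + ((12544 + 8819) + 3541)) = 72024/(32486 + (21363 + 3541)) = 72024/(32486 + 24904) = 72024/57390 = 72024*(1/57390) = 12004/9565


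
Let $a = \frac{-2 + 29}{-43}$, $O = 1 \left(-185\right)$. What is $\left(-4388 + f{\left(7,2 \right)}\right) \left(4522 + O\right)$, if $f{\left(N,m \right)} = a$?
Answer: $- \frac{818439607}{43} \approx -1.9033 \cdot 10^{7}$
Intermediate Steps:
$O = -185$
$a = - \frac{27}{43}$ ($a = 27 \left(- \frac{1}{43}\right) = - \frac{27}{43} \approx -0.62791$)
$f{\left(N,m \right)} = - \frac{27}{43}$
$\left(-4388 + f{\left(7,2 \right)}\right) \left(4522 + O\right) = \left(-4388 - \frac{27}{43}\right) \left(4522 - 185\right) = \left(- \frac{188711}{43}\right) 4337 = - \frac{818439607}{43}$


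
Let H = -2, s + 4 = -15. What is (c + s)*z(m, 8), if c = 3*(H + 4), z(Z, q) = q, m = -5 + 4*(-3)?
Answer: -104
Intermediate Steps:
s = -19 (s = -4 - 15 = -19)
m = -17 (m = -5 - 12 = -17)
c = 6 (c = 3*(-2 + 4) = 3*2 = 6)
(c + s)*z(m, 8) = (6 - 19)*8 = -13*8 = -104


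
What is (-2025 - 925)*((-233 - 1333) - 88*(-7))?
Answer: 2802500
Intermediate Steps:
(-2025 - 925)*((-233 - 1333) - 88*(-7)) = -2950*(-1566 + 616) = -2950*(-950) = 2802500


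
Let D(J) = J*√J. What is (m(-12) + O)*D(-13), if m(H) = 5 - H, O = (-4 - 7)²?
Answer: -1794*I*√13 ≈ -6468.4*I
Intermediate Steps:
O = 121 (O = (-11)² = 121)
D(J) = J^(3/2)
(m(-12) + O)*D(-13) = ((5 - 1*(-12)) + 121)*(-13)^(3/2) = ((5 + 12) + 121)*(-13*I*√13) = (17 + 121)*(-13*I*√13) = 138*(-13*I*√13) = -1794*I*√13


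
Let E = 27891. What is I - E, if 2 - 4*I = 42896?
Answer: -77229/2 ≈ -38615.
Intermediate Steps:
I = -21447/2 (I = 1/2 - 1/4*42896 = 1/2 - 10724 = -21447/2 ≈ -10724.)
I - E = -21447/2 - 1*27891 = -21447/2 - 27891 = -77229/2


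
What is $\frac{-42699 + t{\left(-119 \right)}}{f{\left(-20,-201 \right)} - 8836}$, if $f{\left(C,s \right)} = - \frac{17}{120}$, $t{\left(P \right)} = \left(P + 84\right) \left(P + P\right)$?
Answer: $\frac{4124280}{1060337} \approx 3.8896$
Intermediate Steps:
$t{\left(P \right)} = 2 P \left(84 + P\right)$ ($t{\left(P \right)} = \left(84 + P\right) 2 P = 2 P \left(84 + P\right)$)
$f{\left(C,s \right)} = - \frac{17}{120}$
$\frac{-42699 + t{\left(-119 \right)}}{f{\left(-20,-201 \right)} - 8836} = \frac{-42699 + 2 \left(-119\right) \left(84 - 119\right)}{- \frac{17}{120} - 8836} = \frac{-42699 + 2 \left(-119\right) \left(-35\right)}{- \frac{1060337}{120}} = \left(-42699 + 8330\right) \left(- \frac{120}{1060337}\right) = \left(-34369\right) \left(- \frac{120}{1060337}\right) = \frac{4124280}{1060337}$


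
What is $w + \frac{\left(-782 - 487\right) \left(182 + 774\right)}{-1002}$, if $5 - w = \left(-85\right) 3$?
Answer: $\frac{245614}{167} \approx 1470.7$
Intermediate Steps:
$w = 260$ ($w = 5 - \left(-85\right) 3 = 5 - -255 = 5 + 255 = 260$)
$w + \frac{\left(-782 - 487\right) \left(182 + 774\right)}{-1002} = 260 + \frac{\left(-782 - 487\right) \left(182 + 774\right)}{-1002} = 260 + \left(-1269\right) 956 \left(- \frac{1}{1002}\right) = 260 - - \frac{202194}{167} = 260 + \frac{202194}{167} = \frac{245614}{167}$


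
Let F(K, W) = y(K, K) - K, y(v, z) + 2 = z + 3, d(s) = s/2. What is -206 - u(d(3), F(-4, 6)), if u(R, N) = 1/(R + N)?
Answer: -1032/5 ≈ -206.40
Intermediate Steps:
d(s) = s/2 (d(s) = s*(1/2) = s/2)
y(v, z) = 1 + z (y(v, z) = -2 + (z + 3) = -2 + (3 + z) = 1 + z)
F(K, W) = 1 (F(K, W) = (1 + K) - K = 1)
u(R, N) = 1/(N + R)
-206 - u(d(3), F(-4, 6)) = -206 - 1/(1 + (1/2)*3) = -206 - 1/(1 + 3/2) = -206 - 1/5/2 = -206 - 1*2/5 = -206 - 2/5 = -1032/5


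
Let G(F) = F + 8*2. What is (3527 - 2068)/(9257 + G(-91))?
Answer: 1459/9182 ≈ 0.15890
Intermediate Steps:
G(F) = 16 + F (G(F) = F + 16 = 16 + F)
(3527 - 2068)/(9257 + G(-91)) = (3527 - 2068)/(9257 + (16 - 91)) = 1459/(9257 - 75) = 1459/9182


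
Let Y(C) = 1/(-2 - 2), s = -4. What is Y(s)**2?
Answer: 1/16 ≈ 0.062500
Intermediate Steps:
Y(C) = -1/4 (Y(C) = 1/(-4) = -1/4)
Y(s)**2 = (-1/4)**2 = 1/16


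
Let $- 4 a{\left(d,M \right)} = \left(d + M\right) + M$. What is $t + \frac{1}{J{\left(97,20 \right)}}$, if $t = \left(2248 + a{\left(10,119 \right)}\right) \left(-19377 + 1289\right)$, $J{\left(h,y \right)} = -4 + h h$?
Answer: $- \frac{371877161039}{9405} \approx -3.954 \cdot 10^{7}$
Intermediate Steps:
$a{\left(d,M \right)} = - \frac{M}{2} - \frac{d}{4}$ ($a{\left(d,M \right)} = - \frac{\left(d + M\right) + M}{4} = - \frac{\left(M + d\right) + M}{4} = - \frac{d + 2 M}{4} = - \frac{M}{2} - \frac{d}{4}$)
$J{\left(h,y \right)} = -4 + h^{2}$
$t = -39540368$ ($t = \left(2248 - 62\right) \left(-19377 + 1289\right) = \left(2248 - 62\right) \left(-18088\right) = 2186 \left(-18088\right) = -39540368$)
$t + \frac{1}{J{\left(97,20 \right)}} = -39540368 + \frac{1}{-4 + 97^{2}} = -39540368 + \frac{1}{-4 + 9409} = -39540368 + \frac{1}{9405} = - \frac{371877161039}{9405}$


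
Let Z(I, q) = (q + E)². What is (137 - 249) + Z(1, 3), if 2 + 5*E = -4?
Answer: -2719/25 ≈ -108.76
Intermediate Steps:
E = -6/5 (E = -⅖ + (⅕)*(-4) = -⅖ - ⅘ = -6/5 ≈ -1.2000)
Z(I, q) = (-6/5 + q)² (Z(I, q) = (q - 6/5)² = (-6/5 + q)²)
(137 - 249) + Z(1, 3) = (137 - 249) + (-6 + 5*3)²/25 = -112 + (-6 + 15)²/25 = -112 + (1/25)*9² = -112 + (1/25)*81 = -112 + 81/25 = -2719/25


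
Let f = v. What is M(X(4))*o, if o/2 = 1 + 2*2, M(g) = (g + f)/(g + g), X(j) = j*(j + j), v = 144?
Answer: 55/2 ≈ 27.500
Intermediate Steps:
f = 144
X(j) = 2*j² (X(j) = j*(2*j) = 2*j²)
M(g) = (144 + g)/(2*g) (M(g) = (g + 144)/(g + g) = (144 + g)/((2*g)) = (144 + g)*(1/(2*g)) = (144 + g)/(2*g))
o = 10 (o = 2*(1 + 2*2) = 2*(1 + 4) = 2*5 = 10)
M(X(4))*o = ((144 + 2*4²)/(2*((2*4²))))*10 = ((144 + 2*16)/(2*((2*16))))*10 = ((½)*(144 + 32)/32)*10 = ((½)*(1/32)*176)*10 = (11/4)*10 = 55/2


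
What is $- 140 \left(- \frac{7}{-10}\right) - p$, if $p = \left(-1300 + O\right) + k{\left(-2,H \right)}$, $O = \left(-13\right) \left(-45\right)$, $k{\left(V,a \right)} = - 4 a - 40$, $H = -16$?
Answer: $593$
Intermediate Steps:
$k{\left(V,a \right)} = -40 - 4 a$
$O = 585$
$p = -691$ ($p = \left(-1300 + 585\right) - -24 = -715 + \left(-40 + 64\right) = -715 + 24 = -691$)
$- 140 \left(- \frac{7}{-10}\right) - p = - 140 \left(- \frac{7}{-10}\right) - -691 = - 140 \left(\left(-7\right) \left(- \frac{1}{10}\right)\right) + 691 = \left(-140\right) \frac{7}{10} + 691 = -98 + 691 = 593$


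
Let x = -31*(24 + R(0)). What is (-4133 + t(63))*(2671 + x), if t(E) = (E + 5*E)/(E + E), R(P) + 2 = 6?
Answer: -7446390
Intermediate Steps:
R(P) = 4 (R(P) = -2 + 6 = 4)
x = -868 (x = -31*(24 + 4) = -31*28 = -868)
t(E) = 3 (t(E) = (6*E)/((2*E)) = (6*E)*(1/(2*E)) = 3)
(-4133 + t(63))*(2671 + x) = (-4133 + 3)*(2671 - 868) = -4130*1803 = -7446390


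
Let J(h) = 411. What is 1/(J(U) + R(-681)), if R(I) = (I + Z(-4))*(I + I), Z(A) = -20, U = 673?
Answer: 1/955173 ≈ 1.0469e-6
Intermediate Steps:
R(I) = 2*I*(-20 + I) (R(I) = (I - 20)*(I + I) = (-20 + I)*(2*I) = 2*I*(-20 + I))
1/(J(U) + R(-681)) = 1/(411 + 2*(-681)*(-20 - 681)) = 1/(411 + 2*(-681)*(-701)) = 1/(411 + 954762) = 1/955173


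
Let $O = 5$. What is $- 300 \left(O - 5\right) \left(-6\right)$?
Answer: $0$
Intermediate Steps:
$- 300 \left(O - 5\right) \left(-6\right) = - 300 \left(5 - 5\right) \left(-6\right) = - 300 \cdot 0 \left(-6\right) = \left(-300\right) 0 = 0$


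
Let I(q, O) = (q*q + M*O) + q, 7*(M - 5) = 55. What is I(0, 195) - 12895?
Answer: -72715/7 ≈ -10388.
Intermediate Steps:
M = 90/7 (M = 5 + (1/7)*55 = 5 + 55/7 = 90/7 ≈ 12.857)
I(q, O) = q + q**2 + 90*O/7 (I(q, O) = (q*q + 90*O/7) + q = (q**2 + 90*O/7) + q = q + q**2 + 90*O/7)
I(0, 195) - 12895 = (0 + 0**2 + (90/7)*195) - 12895 = (0 + 0 + 17550/7) - 12895 = 17550/7 - 12895 = -72715/7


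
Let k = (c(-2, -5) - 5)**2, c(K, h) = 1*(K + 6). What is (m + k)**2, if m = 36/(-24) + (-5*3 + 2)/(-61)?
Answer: 1225/14884 ≈ 0.082303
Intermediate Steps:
c(K, h) = 6 + K (c(K, h) = 1*(6 + K) = 6 + K)
k = 1 (k = ((6 - 2) - 5)**2 = (4 - 5)**2 = (-1)**2 = 1)
m = -157/122 (m = 36*(-1/24) + (-15 + 2)*(-1/61) = -3/2 - 13*(-1/61) = -3/2 + 13/61 = -157/122 ≈ -1.2869)
(m + k)**2 = (-157/122 + 1)**2 = (-35/122)**2 = 1225/14884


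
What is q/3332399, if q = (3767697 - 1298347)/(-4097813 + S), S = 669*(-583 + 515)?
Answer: -493870/2761429087739 ≈ -1.7885e-7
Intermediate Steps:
S = -45492 (S = 669*(-68) = -45492)
q = -493870/828661 (q = (3767697 - 1298347)/(-4097813 - 45492) = 2469350/(-4143305) = 2469350*(-1/4143305) = -493870/828661 ≈ -0.59599)
q/3332399 = -493870/828661/3332399 = -493870/828661*1/3332399 = -493870/2761429087739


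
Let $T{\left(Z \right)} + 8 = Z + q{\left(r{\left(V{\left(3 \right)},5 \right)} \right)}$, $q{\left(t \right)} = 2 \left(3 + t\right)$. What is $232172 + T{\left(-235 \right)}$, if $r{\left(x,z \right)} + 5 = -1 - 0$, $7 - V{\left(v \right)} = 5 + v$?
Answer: $231923$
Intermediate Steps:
$V{\left(v \right)} = 2 - v$ ($V{\left(v \right)} = 7 - \left(5 + v\right) = 2 - v$)
$r{\left(x,z \right)} = -6$ ($r{\left(x,z \right)} = -5 - 1 = -6$)
$q{\left(t \right)} = 6 + 2 t$
$T{\left(Z \right)} = -14 + Z$ ($T{\left(Z \right)} = -8 + \left(Z + \left(6 + 2 \left(-6\right)\right)\right) = -8 + \left(Z + \left(6 - 12\right)\right) = -8 + \left(Z - 6\right) = -8 + \left(-6 + Z\right) = -14 + Z$)
$232172 + T{\left(-235 \right)} = 232172 - 249 = 231923$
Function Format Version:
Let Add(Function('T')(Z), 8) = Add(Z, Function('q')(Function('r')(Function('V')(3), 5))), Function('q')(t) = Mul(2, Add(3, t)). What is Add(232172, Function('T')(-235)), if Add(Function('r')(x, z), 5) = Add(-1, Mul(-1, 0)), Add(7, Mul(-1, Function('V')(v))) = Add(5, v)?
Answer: 231923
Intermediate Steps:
Function('V')(v) = Add(2, Mul(-1, v)) (Function('V')(v) = Add(7, Mul(-1, Add(5, v))) = Add(7, Add(-5, Mul(-1, v))) = Add(2, Mul(-1, v)))
Function('r')(x, z) = -6 (Function('r')(x, z) = Add(-5, Add(-1, Mul(-1, 0))) = Add(-5, Add(-1, 0)) = Add(-5, -1) = -6)
Function('q')(t) = Add(6, Mul(2, t))
Function('T')(Z) = Add(-14, Z) (Function('T')(Z) = Add(-8, Add(Z, Add(6, Mul(2, -6)))) = Add(-8, Add(Z, Add(6, -12))) = Add(-8, Add(Z, -6)) = Add(-8, Add(-6, Z)) = Add(-14, Z))
Add(232172, Function('T')(-235)) = Add(232172, Add(-14, -235)) = Add(232172, -249) = 231923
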